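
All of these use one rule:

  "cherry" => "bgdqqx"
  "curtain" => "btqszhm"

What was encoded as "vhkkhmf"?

willing

Compare letters: c→b is +25, h→g is +25, e→d is +25 — a constant shift. This is a Caesar cipher with shift 25.
Decoding vhkkhmf: v−25=w, h−25=i, k−25=l, k−25=l, h−25=i, m−25=n, f−25=g.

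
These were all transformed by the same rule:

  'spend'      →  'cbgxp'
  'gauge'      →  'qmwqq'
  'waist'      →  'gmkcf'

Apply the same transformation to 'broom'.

The shifts repeat in a cycle of length 3: positions 0,1,… shift by +10, +12, +2, then the pattern repeats.
For broom: b+10=l, r+12=d, o+2=q, o+10=y, m+12=y.

ldqyy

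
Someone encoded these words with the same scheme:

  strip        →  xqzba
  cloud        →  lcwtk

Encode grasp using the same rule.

The output letters match the input read backwards, each shifted +8: strip reversed is pirts. Read the word backwards and shift each letter +8.
Applying it to grasp: reverse → psarg; then shift: p+8=x, s+8=a, a+8=i, r+8=z, g+8=o.

xaizo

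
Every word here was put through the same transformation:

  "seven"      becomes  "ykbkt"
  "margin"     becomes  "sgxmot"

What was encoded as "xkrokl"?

Each letter is shifted forward by 6 in the alphabet (a Caesar shift of +6).
Decoding xkrokl: x−6=r, k−6=e, r−6=l, o−6=i, k−6=e, l−6=f.

relief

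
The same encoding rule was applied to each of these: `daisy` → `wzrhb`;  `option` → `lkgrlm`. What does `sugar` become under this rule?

hftzi

Each letter is replaced by its mirror in the alphabet: a↔z, b↔y, c↔x, and so on (the Atbash cipher).
Applying it to sugar: s↔h, u↔f, g↔t, a↔z, r↔i.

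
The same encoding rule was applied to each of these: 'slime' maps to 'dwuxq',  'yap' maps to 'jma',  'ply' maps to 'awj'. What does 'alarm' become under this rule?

mwmcx

The shift depends on letter class: consonant s→d is +11, but vowel i→u is +12. Two shifts are in play — +12 for a/e/i/o/u, +11 for every other letter.
On alarm: a(vowel)+12=m, l(cons)+11=w, a(vowel)+12=m, r(cons)+11=c, m(cons)+11=x.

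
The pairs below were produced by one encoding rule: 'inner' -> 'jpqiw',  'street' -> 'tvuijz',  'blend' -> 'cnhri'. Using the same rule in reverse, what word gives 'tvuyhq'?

Each letter shifts forward by (position + 1), i.e. 1, 2, 3, … — the shift grows by one for each successive letter.
Reversing it on tvuyhq: t−1=s, v−2=t, u−3=r, y−4=u, h−5=c, q−6=k.

struck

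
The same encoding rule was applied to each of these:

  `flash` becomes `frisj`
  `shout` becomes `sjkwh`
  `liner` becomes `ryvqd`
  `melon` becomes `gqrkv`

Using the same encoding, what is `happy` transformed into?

f(5)→f(5) and l(11)→r(17) fit y≡15x+8 (mod 26); the inverse of 15 mod 26 is 7. Each letter's alphabet position (a=0..z=25) is mapped through 15·x+8 mod 26 — an affine cipher.
On happy: h(7)→15·7+8≡9=j; a(0)→15·0+8≡8=i; p(15)→15·15+8≡25=z; p(15)→15·15+8≡25=z; y(24)→15·24+8≡4=e (all mod 26).

jizze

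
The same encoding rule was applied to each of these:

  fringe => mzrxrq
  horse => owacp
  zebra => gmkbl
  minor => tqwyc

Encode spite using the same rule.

zxrdp

The shift increases by 1 at each position, starting from +7: 7, 8, 9, ….
For spite: s+7=z, p+8=x, i+9=r, t+10=d, e+11=p.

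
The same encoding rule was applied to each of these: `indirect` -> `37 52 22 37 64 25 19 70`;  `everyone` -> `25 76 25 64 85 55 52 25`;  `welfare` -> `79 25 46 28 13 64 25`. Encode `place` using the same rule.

The formula is n = 3×(alphabet index, a=1) + 10.
Applying it to place: p=16→58, l=12→46, a=1→13, c=3→19, e=5→25.

58 46 13 19 25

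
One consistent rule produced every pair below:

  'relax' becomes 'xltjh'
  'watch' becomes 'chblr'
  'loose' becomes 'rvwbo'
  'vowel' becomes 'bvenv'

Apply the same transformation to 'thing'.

In relax: r→x is +6, e→l is +7, l→t is +8, a→j is +9 — the shift increases by 1 each position. Each letter shifts forward by (position + 6), i.e. 6, 7, 8, … — the shift grows by one for each successive letter.
On thing: t+6=z, h+7=o, i+8=q, n+9=w, g+10=q.

zoqwq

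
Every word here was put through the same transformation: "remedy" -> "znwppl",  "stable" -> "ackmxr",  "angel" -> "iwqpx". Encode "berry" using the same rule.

In remedy: r→z is +8, e→n is +9, m→w is +10, e→p is +11 — the shift increases by 1 each position. The shift increases by 1 at each position, starting from +8: 8, 9, 10, ….
For berry: b+8=j, e+9=n, r+10=b, r+11=c, y+12=k.

jnbck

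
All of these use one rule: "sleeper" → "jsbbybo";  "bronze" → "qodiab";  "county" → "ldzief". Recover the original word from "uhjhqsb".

visible

s(18)→j(9) and l(11)→s(18) fit y≡21x+21 (mod 26); the inverse of 21 mod 26 is 5. Treating letters as 0–25, the rule is x ↦ 21x + 21 (mod 26).
Reversing it on uhjhqsb: u(20)→5·(20−21)≡21=v; h(7)→5·(7−21)≡8=i; j(9)→5·(9−21)≡18=s; h(7)→5·(7−21)≡8=i; q(16)→5·(16−21)≡1=b; s(18)→5·(18−21)≡11=l; b(1)→5·(1−21)≡4=e (all mod 26).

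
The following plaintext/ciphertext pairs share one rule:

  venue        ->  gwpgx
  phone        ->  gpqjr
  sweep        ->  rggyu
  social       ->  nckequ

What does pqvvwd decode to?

The output letters match the input read backwards, each shifted +2: venue reversed is eunev. Read the word backwards and shift each letter +2.
Decoding pqvvwd: shift back: p−2=n, q−2=o, v−2=t, v−2=t, w−2=u, d−2=b → nottub; then reverse → button.

button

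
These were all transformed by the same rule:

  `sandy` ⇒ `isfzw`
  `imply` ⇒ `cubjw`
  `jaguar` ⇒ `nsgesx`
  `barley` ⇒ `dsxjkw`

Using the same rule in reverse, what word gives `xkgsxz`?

s(18)→i(8) and a(0)→s(18) fit y≡11x+18 (mod 26); the inverse of 11 mod 26 is 19. Each letter's alphabet position (a=0..z=25) is mapped through 11·x+18 mod 26 — an affine cipher.
Reversing it on xkgsxz: x(23)→19·(23−18)≡17=r; k(10)→19·(10−18)≡4=e; g(6)→19·(6−18)≡6=g; s(18)→19·(18−18)≡0=a; x(23)→19·(23−18)≡17=r; z(25)→19·(25−18)≡3=d (all mod 26).

regard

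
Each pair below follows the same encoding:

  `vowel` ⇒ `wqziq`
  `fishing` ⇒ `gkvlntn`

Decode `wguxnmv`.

In vowel: v→w is +1, o→q is +2, w→z is +3, e→i is +4 — the shift increases by 1 each position. The shift increases by 1 at each position, starting from +1: 1, 2, 3, ….
Undoing it on wguxnmv: w−1=v, g−2=e, u−3=r, x−4=t, n−5=i, m−6=g, v−7=o.

vertigo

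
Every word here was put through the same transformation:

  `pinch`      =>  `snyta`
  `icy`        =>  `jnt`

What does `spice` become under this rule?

Two steps: reverse the string, then apply a Caesar shift of +11.
On spice: reverse → ecips; then shift: e+11=p, c+11=n, i+11=t, p+11=a, s+11=d.

pntad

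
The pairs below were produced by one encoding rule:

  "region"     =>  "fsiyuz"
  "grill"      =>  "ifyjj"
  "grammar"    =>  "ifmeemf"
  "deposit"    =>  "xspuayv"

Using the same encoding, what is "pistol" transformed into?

This is an affine cipher: with a=0,…,z=25, each position x becomes (21x+12) mod 26.
Applying it to pistol: p(15)→21·15+12≡15=p; i(8)→21·8+12≡24=y; s(18)→21·18+12≡0=a; t(19)→21·19+12≡21=v; o(14)→21·14+12≡20=u; l(11)→21·11+12≡9=j (all mod 26).

pyavuj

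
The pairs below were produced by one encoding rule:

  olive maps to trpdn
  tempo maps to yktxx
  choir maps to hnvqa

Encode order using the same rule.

The shift increases by 1 at each position, starting from +5: 5, 6, 7, ….
On order: o+5=t, r+6=x, d+7=k, e+8=m, r+9=a.

txkma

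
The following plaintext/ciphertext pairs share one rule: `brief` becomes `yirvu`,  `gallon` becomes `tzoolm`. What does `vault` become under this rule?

Each pair mirrors across the alphabet (b↔y, r↔i, i↔r): positions sum to 25. Letters are reflected about the middle of the alphabet (position → 25−position): Atbash.
For vault: v↔e, a↔z, u↔f, l↔o, t↔g.

ezfog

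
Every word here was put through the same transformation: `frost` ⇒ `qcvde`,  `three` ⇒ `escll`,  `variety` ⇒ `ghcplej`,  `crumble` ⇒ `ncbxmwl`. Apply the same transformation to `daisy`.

ohpdj

Vowels shift forward by 7 and consonants shift forward by 11.
On daisy: d(cons)+11=o, a(vowel)+7=h, i(vowel)+7=p, s(cons)+11=d, y(cons)+11=j.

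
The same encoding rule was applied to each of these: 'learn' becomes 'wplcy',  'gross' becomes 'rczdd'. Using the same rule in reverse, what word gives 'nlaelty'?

captain

Compare letters: l→w is +11, e→p is +11, a→l is +11 — a constant shift. This is a Caesar cipher with shift 11.
Reversing it on nlaelty: n−11=c, l−11=a, a−11=p, e−11=t, l−11=a, t−11=i, y−11=n.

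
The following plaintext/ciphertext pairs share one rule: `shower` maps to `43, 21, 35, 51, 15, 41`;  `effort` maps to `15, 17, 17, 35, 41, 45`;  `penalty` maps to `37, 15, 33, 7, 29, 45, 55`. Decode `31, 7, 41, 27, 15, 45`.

Each letter becomes 2×(its alphabet position, a=1..z=26) + 5.
Undoing it on 31, 7, 41, 27, 15, 45: 31→(31−5)÷2=13=m, 7→(7−5)÷2=1=a, 41→(41−5)÷2=18=r, 27→(27−5)÷2=11=k, 15→(15−5)÷2=5=e, 45→(45−5)÷2=20=t.

market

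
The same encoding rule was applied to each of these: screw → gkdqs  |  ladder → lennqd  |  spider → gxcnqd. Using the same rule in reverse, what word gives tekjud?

factor

s(18)→g(6) and c(2)→k(10) fit y≡3x+4 (mod 26); the inverse of 3 mod 26 is 9. This is an affine cipher: with a=0,…,z=25, each position x becomes (3x+4) mod 26.
Reversing it on tekjud: t(19)→9·(19−4)≡5=f; e(4)→9·(4−4)≡0=a; k(10)→9·(10−4)≡2=c; j(9)→9·(9−4)≡19=t; u(20)→9·(20−4)≡14=o; d(3)→9·(3−4)≡17=r (all mod 26).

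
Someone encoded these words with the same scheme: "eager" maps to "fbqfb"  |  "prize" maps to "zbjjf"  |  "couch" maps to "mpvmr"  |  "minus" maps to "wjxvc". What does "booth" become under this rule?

The shift depends on letter class: consonant g→q is +10, but vowel e→f is +1. Vowels shift forward by 1 and consonants shift forward by 10.
On booth: b(cons)+10=l, o(vowel)+1=p, o(vowel)+1=p, t(cons)+10=d, h(cons)+10=r.

lppdr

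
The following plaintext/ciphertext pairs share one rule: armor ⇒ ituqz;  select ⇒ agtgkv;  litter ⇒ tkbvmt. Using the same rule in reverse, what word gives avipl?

A repeating key of period 2 is used — shifts +8, +2 over and over.
Decoding avipl: a−8=s, v−2=t, i−8=a, p−2=n, l−8=d.

stand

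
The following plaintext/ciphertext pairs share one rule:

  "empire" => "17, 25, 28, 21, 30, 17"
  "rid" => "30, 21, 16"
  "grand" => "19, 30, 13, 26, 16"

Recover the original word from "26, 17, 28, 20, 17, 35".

e is letter #5 and maps to 17: an offset of 12. Letters become their 1-based position plus 12 (so a→13, b→14, …).
Decoding 26, 17, 28, 20, 17, 35: 26→(26−12)÷1=14=n, 17→(17−12)÷1=5=e, 28→(28−12)÷1=16=p, 20→(20−12)÷1=8=h, 17→(17−12)÷1=5=e, 35→(35−12)÷1=23=w.

nephew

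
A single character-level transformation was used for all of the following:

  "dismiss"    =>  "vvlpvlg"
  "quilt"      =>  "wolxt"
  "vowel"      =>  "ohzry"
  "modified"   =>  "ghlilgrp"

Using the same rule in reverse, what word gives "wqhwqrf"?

Read the word backwards and shift each letter +3.
Reversing it on wqhwqrf: shift back: w−3=t, q−3=n, h−3=e, w−3=t, q−3=n, r−3=o, f−3=c → tnetnoc; then reverse → content.

content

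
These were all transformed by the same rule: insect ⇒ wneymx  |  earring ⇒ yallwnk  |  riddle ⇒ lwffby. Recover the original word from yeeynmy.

i(8)→w(22) and n(13)→n(13) fit y≡19x+0 (mod 26); the inverse of 19 mod 26 is 11. Each letter's alphabet position (a=0..z=25) is mapped through 19·x+0 mod 26 — an affine cipher.
Decoding yeeynmy: y(24)→11·(24−0)≡4=e; e(4)→11·(4−0)≡18=s; e(4)→11·(4−0)≡18=s; y(24)→11·(24−0)≡4=e; n(13)→11·(13−0)≡13=n; m(12)→11·(12−0)≡2=c; y(24)→11·(24−0)≡4=e (all mod 26).

essence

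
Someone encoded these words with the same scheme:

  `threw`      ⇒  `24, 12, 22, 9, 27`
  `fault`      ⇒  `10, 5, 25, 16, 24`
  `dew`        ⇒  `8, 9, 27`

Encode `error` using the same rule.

t is letter #20 and maps to 24: an offset of 4. The number is (letter's place in the alphabet, a=1) + 4.
For error: e=5→9, r=18→22, r=18→22, o=15→19, r=18→22.

9, 22, 22, 19, 22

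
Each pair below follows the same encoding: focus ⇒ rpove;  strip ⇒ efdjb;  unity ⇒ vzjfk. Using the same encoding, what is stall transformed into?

efbxx

Vowels shift forward by 1 and consonants shift forward by 12.
For stall: s(cons)+12=e, t(cons)+12=f, a(vowel)+1=b, l(cons)+12=x, l(cons)+12=x.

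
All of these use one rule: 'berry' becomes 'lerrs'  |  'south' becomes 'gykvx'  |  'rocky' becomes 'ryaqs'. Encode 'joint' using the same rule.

bymjv

b(1)→l(11) and e(4)→e(4) fit y≡15x+22 (mod 26); the inverse of 15 mod 26 is 7. This is an affine cipher: with a=0,…,z=25, each position x becomes (15x+22) mod 26.
For joint: j(9)→15·9+22≡1=b; o(14)→15·14+22≡24=y; i(8)→15·8+22≡12=m; n(13)→15·13+22≡9=j; t(19)→15·19+22≡21=v (all mod 26).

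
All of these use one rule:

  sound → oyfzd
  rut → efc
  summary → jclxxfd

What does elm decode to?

bat

The output letters match the input read backwards, each shifted +11: sound reversed is dnuos. The word is reversed, then every letter is shifted forward by 11.
Undoing it on elm: shift back: e−11=t, l−11=a, m−11=b → tab; then reverse → bat.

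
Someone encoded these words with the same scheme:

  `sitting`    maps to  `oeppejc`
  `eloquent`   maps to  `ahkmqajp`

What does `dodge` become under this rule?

Every letter moves 22 places later in the alphabet, wrapping around z→a.
Applying it to dodge: d+22=z, o+22=k, d+22=z, g+22=c, e+22=a.

zkzca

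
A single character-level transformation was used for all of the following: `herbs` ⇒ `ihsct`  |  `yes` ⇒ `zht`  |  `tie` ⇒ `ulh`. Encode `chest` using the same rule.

dihtu

Vowels shift forward by 3 and consonants shift forward by 1.
For chest: c(cons)+1=d, h(cons)+1=i, e(vowel)+3=h, s(cons)+1=t, t(cons)+1=u.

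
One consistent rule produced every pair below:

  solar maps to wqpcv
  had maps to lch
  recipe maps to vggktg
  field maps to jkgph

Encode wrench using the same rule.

Two shifts are in play — +2 for a/e/i/o/u, +4 for every other letter.
Applying it to wrench: w(cons)+4=a, r(cons)+4=v, e(vowel)+2=g, n(cons)+4=r, c(cons)+4=g, h(cons)+4=l.

avgrgl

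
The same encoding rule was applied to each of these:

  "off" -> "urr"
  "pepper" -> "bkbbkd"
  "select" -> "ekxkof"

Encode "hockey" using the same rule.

tuowkk

The shift depends on letter class: consonant f→r is +12, but vowel o→u is +6. Two shifts are in play — +6 for a/e/i/o/u, +12 for every other letter.
On hockey: h(cons)+12=t, o(vowel)+6=u, c(cons)+12=o, k(cons)+12=w, e(vowel)+6=k, y(cons)+12=k.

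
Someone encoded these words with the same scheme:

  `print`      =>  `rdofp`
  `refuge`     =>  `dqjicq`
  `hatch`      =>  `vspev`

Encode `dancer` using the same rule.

xsfeqd

p(15)→r(17) and r(17)→d(3) fit y≡19x+18 (mod 26); the inverse of 19 mod 26 is 11. Treating letters as 0–25, the rule is x ↦ 19x + 18 (mod 26).
For dancer: d(3)→19·3+18≡23=x; a(0)→19·0+18≡18=s; n(13)→19·13+18≡5=f; c(2)→19·2+18≡4=e; e(4)→19·4+18≡16=q; r(17)→19·17+18≡3=d (all mod 26).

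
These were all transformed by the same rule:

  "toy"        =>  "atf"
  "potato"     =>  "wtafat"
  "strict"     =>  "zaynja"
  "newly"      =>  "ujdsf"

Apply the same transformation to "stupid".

The rule splits by letter class: vowels +5, consonants +7.
On stupid: s(cons)+7=z, t(cons)+7=a, u(vowel)+5=z, p(cons)+7=w, i(vowel)+5=n, d(cons)+7=k.

zazwnk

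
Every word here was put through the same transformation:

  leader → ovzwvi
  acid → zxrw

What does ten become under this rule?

gvm

Each pair mirrors across the alphabet (l↔o, e↔v, a↔z): positions sum to 25. This is the alphabet-reversal cipher (Atbash): a becomes z, b becomes y, etc.
On ten: t↔g, e↔v, n↔m.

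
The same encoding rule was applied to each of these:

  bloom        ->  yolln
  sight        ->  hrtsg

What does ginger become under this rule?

Each pair mirrors across the alphabet (b↔y, l↔o, o↔l): positions sum to 25. This is the alphabet-reversal cipher (Atbash): a becomes z, b becomes y, etc.
Applying it to ginger: g↔t, i↔r, n↔m, g↔t, e↔v, r↔i.

trmtvi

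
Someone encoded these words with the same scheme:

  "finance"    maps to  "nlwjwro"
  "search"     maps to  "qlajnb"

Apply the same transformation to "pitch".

qlcry

The output letters match the input read backwards, each shifted +9: finance reversed is ecnanif. Two steps: reverse the string, then apply a Caesar shift of +9.
On pitch: reverse → hctip; then shift: h+9=q, c+9=l, t+9=c, i+9=r, p+9=y.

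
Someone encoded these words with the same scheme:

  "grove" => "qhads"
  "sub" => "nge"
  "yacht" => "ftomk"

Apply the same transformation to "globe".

qnaxs

The output letters match the input read backwards, each shifted +12: grove reversed is evorg. Two steps: reverse the string, then apply a Caesar shift of +12.
Applying it to globe: reverse → ebolg; then shift: e+12=q, b+12=n, o+12=a, l+12=x, g+12=s.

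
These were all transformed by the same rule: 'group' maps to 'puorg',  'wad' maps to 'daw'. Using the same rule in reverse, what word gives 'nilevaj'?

javelin

The output letters match the input read backwards: group reversed is puorg. It's just the letters in reverse order.
Reversing it on nilevaj: then reverse → javelin.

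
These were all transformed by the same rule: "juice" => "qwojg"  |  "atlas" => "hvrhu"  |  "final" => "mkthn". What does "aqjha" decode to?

Shifts by position in juice: pos 0: j→q (+7), pos 1: u→w (+2), pos 2: i→o (+6), pos 3: c→j (+7), pos 4: e→g (+2) — repeating every 3. It's a Vigenère-style cipher with numeric key [7,2,6]: position i shifts by key[i mod 3].
Reversing it on aqjha: a−7=t, q−2=o, j−6=d, h−7=a, a−2=y.

today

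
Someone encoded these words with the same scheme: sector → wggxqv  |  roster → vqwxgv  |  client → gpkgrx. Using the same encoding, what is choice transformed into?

Vowels shift forward by 2 and consonants shift forward by 4.
On choice: c(cons)+4=g, h(cons)+4=l, o(vowel)+2=q, i(vowel)+2=k, c(cons)+4=g, e(vowel)+2=g.

glqkgg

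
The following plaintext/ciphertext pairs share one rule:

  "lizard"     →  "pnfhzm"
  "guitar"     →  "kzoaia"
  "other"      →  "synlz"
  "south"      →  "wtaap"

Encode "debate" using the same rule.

hjhhbn

Letter i (0-indexed) is shifted by i+4, so successive shifts are 4, 5, 6, ….
Applying it to debate: d+4=h, e+5=j, b+6=h, a+7=h, t+8=b, e+9=n.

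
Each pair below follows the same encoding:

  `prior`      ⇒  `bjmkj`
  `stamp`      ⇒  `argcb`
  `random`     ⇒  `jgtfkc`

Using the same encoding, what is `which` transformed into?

qvmov

This is an affine cipher: with a=0,…,z=25, each position x becomes (17x+6) mod 26.
On which: w(22)→17·22+6≡16=q; h(7)→17·7+6≡21=v; i(8)→17·8+6≡12=m; c(2)→17·2+6≡14=o; h(7)→17·7+6≡21=v (all mod 26).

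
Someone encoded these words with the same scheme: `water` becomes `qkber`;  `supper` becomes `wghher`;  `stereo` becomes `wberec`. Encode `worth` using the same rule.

w(22)→q(16) and a(0)→k(10) fit y≡5x+10 (mod 26); the inverse of 5 mod 26 is 21. Treating letters as 0–25, the rule is x ↦ 5x + 10 (mod 26).
For worth: w(22)→5·22+10≡16=q; o(14)→5·14+10≡2=c; r(17)→5·17+10≡17=r; t(19)→5·19+10≡1=b; h(7)→5·7+10≡19=t (all mod 26).

qcrbt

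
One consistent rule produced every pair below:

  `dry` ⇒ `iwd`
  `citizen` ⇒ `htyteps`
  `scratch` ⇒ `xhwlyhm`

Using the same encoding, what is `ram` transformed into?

wlr

The shift depends on letter class: consonant d→i is +5, but vowel i→t is +11. Vowels shift forward by 11 and consonants shift forward by 5.
On ram: r(cons)+5=w, a(vowel)+11=l, m(cons)+5=r.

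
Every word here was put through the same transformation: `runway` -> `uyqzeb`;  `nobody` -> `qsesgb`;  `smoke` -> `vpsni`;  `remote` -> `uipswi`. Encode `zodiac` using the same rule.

The shift depends on letter class: consonant r→u is +3, but vowel u→y is +4. Two shifts are in play — +4 for a/e/i/o/u, +3 for every other letter.
Applying it to zodiac: z(cons)+3=c, o(vowel)+4=s, d(cons)+3=g, i(vowel)+4=m, a(vowel)+4=e, c(cons)+3=f.

csgmef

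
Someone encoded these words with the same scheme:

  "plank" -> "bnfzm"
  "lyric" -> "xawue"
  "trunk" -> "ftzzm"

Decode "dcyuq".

ratio

The shifts repeat in a cycle of length 3: positions 0,1,… shift by +12, +2, +5, then the pattern repeats.
Reversing it on dcyuq: d−12=r, c−2=a, y−5=t, u−12=i, q−2=o.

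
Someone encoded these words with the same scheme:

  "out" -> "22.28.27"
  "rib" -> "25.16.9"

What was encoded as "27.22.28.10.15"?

touch

o is letter #15 and maps to 22: an offset of 7. Each letter is replaced by its alphabet position (a=1..z=26) + 7.
Reversing it on 27.22.28.10.15: 27→(27−7)÷1=20=t, 22→(22−7)÷1=15=o, 28→(28−7)÷1=21=u, 10→(10−7)÷1=3=c, 15→(15−7)÷1=8=h.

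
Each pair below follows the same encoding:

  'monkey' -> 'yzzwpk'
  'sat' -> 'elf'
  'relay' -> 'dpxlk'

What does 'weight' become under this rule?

iptstf

The shift depends on letter class: consonant m→y is +12, but vowel o→z is +11. Two shifts are in play — +11 for a/e/i/o/u, +12 for every other letter.
On weight: w(cons)+12=i, e(vowel)+11=p, i(vowel)+11=t, g(cons)+12=s, h(cons)+12=t, t(cons)+12=f.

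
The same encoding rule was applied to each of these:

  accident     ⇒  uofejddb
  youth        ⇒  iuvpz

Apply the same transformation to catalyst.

utzmbubd

Two steps: reverse the string, then apply a Caesar shift of +1.
On catalyst: reverse → tsylatac; then shift: t+1=u, s+1=t, y+1=z, l+1=m, a+1=b, t+1=u, a+1=b, c+1=d.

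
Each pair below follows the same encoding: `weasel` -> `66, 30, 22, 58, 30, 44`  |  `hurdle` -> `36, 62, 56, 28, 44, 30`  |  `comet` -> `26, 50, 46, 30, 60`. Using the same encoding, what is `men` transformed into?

Each letter becomes 2×(its alphabet position, a=1..z=26) + 20.
Applying it to men: m=13→46, e=5→30, n=14→48.

46, 30, 48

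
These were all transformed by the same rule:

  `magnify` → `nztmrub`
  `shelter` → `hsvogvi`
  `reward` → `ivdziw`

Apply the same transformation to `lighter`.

ortsgvi

Each pair mirrors across the alphabet (m↔n, a↔z, g↔t): positions sum to 25. This is the alphabet-reversal cipher (Atbash): a becomes z, b becomes y, etc.
On lighter: l↔o, i↔r, g↔t, h↔s, t↔g, e↔v, r↔i.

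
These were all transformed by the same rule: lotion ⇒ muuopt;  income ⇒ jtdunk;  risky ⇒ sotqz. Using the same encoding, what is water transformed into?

Shifts by position in lotion: pos 0: l→m (+1), pos 1: o→u (+6), pos 2: t→u (+1), pos 3: i→o (+6) — repeating every 2. A repeating key of period 2 is used — shifts +1, +6 over and over.
On water: w+1=x, a+6=g, t+1=u, e+6=k, r+1=s.

xguks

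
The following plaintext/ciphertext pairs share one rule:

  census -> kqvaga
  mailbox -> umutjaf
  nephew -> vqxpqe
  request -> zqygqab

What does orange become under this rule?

The shift depends on letter class: consonant c→k is +8, but vowel e→q is +12. Two shifts are in play — +12 for a/e/i/o/u, +8 for every other letter.
For orange: o(vowel)+12=a, r(cons)+8=z, a(vowel)+12=m, n(cons)+8=v, g(cons)+8=o, e(vowel)+12=q.

azmvoq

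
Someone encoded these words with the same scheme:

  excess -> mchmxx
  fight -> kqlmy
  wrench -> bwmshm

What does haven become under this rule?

The shift depends on letter class: consonant x→c is +5, but vowel e→m is +8. Two shifts are in play — +8 for a/e/i/o/u, +5 for every other letter.
For haven: h(cons)+5=m, a(vowel)+8=i, v(cons)+5=a, e(vowel)+8=m, n(cons)+5=s.

miams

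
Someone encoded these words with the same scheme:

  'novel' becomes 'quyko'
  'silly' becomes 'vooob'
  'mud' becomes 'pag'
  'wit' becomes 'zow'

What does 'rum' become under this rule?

The shift depends on letter class: consonant n→q is +3, but vowel o→u is +6. Vowels shift forward by 6 and consonants shift forward by 3.
For rum: r(cons)+3=u, u(vowel)+6=a, m(cons)+3=p.

uap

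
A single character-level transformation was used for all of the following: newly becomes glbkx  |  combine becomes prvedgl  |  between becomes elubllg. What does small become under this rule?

jvtkk

This is an affine cipher: with a=0,…,z=25, each position x becomes (11x+19) mod 26.
For small: s(18)→11·18+19≡9=j; m(12)→11·12+19≡21=v; a(0)→11·0+19≡19=t; l(11)→11·11+19≡10=k; l(11)→11·11+19≡10=k (all mod 26).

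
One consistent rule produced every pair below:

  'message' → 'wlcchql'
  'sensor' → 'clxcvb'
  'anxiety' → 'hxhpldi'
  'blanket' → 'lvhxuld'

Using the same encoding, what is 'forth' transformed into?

pvbdr

The shift depends on letter class: consonant m→w is +10, but vowel e→l is +7. Two shifts are in play — +7 for a/e/i/o/u, +10 for every other letter.
On forth: f(cons)+10=p, o(vowel)+7=v, r(cons)+10=b, t(cons)+10=d, h(cons)+10=r.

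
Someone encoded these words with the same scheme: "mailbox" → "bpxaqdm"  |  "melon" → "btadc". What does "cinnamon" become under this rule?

Compare letters: m→b is +15, a→p is +15, i→x is +15 — a constant shift. Each letter is shifted forward by 15 in the alphabet (a Caesar shift of +15).
Applying it to cinnamon: c+15=r, i+15=x, n+15=c, n+15=c, a+15=p, m+15=b, o+15=d, n+15=c.

rxccpbdc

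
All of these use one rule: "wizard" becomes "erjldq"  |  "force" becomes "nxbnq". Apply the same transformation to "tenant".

In wizard: w→e is +8, i→r is +9, z→j is +10, a→l is +11 — the shift increases by 1 each position. Letter i (0-indexed) is shifted by i+8, so successive shifts are 8, 9, 10, ….
On tenant: t+8=b, e+9=n, n+10=x, a+11=l, n+12=z, t+13=g.

bnxlzg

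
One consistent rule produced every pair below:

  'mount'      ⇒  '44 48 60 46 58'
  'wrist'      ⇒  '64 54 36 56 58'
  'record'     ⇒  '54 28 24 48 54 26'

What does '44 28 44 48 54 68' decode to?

m(#13)→44 and o(#15)→48: differences scale by 2, so n = 2·pos + 18. Each letter becomes 2×(its alphabet position, a=1..z=26) + 18.
Undoing it on 44 28 44 48 54 68: 44→(44−18)÷2=13=m, 28→(28−18)÷2=5=e, 44→(44−18)÷2=13=m, 48→(48−18)÷2=15=o, 54→(54−18)÷2=18=r, 68→(68−18)÷2=25=y.

memory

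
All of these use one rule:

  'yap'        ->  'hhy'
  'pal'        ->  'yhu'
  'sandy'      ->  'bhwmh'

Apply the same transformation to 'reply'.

Vowels shift forward by 7 and consonants shift forward by 9.
For reply: r(cons)+9=a, e(vowel)+7=l, p(cons)+9=y, l(cons)+9=u, y(cons)+9=h.

alyuh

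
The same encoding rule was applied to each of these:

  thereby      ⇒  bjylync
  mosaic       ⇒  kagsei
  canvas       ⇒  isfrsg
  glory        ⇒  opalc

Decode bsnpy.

t(19)→b(1) and h(7)→j(9) fit y≡21x+18 (mod 26); the inverse of 21 mod 26 is 5. Treating letters as 0–25, the rule is x ↦ 21x + 18 (mod 26).
Reversing it on bsnpy: b(1)→5·(1−18)≡19=t; s(18)→5·(18−18)≡0=a; n(13)→5·(13−18)≡1=b; p(15)→5·(15−18)≡11=l; y(24)→5·(24−18)≡4=e (all mod 26).

table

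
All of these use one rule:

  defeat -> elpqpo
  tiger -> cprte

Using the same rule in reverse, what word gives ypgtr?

given

The output letters match the input read backwards, each shifted +11: defeat reversed is taefed. Read the word backwards and shift each letter +11.
Reversing it on ypgtr: shift back: y−11=n, p−11=e, g−11=v, t−11=i, r−11=g → nevig; then reverse → given.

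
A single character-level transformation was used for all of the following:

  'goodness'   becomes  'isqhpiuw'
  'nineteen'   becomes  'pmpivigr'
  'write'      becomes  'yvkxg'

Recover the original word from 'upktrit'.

Shifts by position in goodness: pos 0: g→i (+2), pos 1: o→s (+4), pos 2: o→q (+2), pos 3: d→h (+4) — repeating every 2. A repeating key of period 2 is used — shifts +2, +4 over and over.
Decoding upktrit: u−2=s, p−4=l, k−2=i, t−4=p, r−2=p, i−4=e, t−2=r.

slipper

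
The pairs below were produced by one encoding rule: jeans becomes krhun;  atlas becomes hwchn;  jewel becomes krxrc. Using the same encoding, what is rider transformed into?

ebire

j(9)→k(10) and e(4)→r(17) fit y≡9x+7 (mod 26); the inverse of 9 mod 26 is 3. Each letter's alphabet position (a=0..z=25) is mapped through 9·x+7 mod 26 — an affine cipher.
On rider: r(17)→9·17+7≡4=e; i(8)→9·8+7≡1=b; d(3)→9·3+7≡8=i; e(4)→9·4+7≡17=r; r(17)→9·17+7≡4=e (all mod 26).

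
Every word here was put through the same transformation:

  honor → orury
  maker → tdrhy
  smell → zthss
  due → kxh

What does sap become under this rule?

zdw

Vowels shift forward by 3 and consonants shift forward by 7.
Applying it to sap: s(cons)+7=z, a(vowel)+3=d, p(cons)+7=w.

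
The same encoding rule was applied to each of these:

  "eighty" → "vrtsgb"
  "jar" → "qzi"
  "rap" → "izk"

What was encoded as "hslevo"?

Letters are reflected about the middle of the alphabet (position → 25−position): Atbash.
Reversing it on hslevo: h↔s, s↔h, l↔o, e↔v, v↔e, o↔l.

shovel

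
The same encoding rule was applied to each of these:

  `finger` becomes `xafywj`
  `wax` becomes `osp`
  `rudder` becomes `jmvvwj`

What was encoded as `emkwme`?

museum

Compare letters: f→x is +18, i→a is +18, n→f is +18 — a constant shift. It's a constant shift of +18 (ROT18).
Reversing it on emkwme: e−18=m, m−18=u, k−18=s, w−18=e, m−18=u, e−18=m.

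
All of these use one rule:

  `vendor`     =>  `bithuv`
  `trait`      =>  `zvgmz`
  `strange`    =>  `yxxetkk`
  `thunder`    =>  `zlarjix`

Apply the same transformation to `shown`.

yluat

Shifts by position in vendor: pos 0: v→b (+6), pos 1: e→i (+4), pos 2: n→t (+6), pos 3: d→h (+4) — repeating every 2. It's a Vigenère-style cipher with numeric key [6,4]: position i shifts by key[i mod 2].
On shown: s+6=y, h+4=l, o+6=u, w+4=a, n+6=t.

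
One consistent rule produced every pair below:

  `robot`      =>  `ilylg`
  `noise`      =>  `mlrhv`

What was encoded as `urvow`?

field

This is the alphabet-reversal cipher (Atbash): a becomes z, b becomes y, etc.
Undoing it on urvow: u↔f, r↔i, v↔e, o↔l, w↔d.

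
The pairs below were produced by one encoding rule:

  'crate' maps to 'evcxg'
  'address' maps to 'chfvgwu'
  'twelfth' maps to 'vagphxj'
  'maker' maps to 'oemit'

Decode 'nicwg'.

lease

Shifts by position in crate: pos 0: c→e (+2), pos 1: r→v (+4), pos 2: a→c (+2), pos 3: t→x (+4) — repeating every 2. The shifts repeat in a cycle of length 2: positions 0,1,… shift by +2, +4, then the pattern repeats.
Reversing it on nicwg: n−2=l, i−4=e, c−2=a, w−4=s, g−2=e.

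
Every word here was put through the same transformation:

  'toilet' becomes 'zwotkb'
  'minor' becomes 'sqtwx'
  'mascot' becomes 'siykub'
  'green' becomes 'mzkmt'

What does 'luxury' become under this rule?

rcdcxg

A repeating key of period 2 is used — shifts +6, +8 over and over.
Applying it to luxury: l+6=r, u+8=c, x+6=d, u+8=c, r+6=x, y+8=g.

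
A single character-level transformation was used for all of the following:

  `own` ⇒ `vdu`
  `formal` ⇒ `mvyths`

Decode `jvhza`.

Compare letters: o→v is +7, w→d is +7, n→u is +7 — a constant shift. Each letter is shifted forward by 7 in the alphabet (a Caesar shift of +7).
Undoing it on jvhza: j−7=c, v−7=o, h−7=a, z−7=s, a−7=t.

coast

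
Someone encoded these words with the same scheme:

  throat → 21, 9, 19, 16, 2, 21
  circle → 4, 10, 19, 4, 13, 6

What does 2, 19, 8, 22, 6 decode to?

argue

The number is (letter's place in the alphabet, a=1) + 1.
Decoding 2, 19, 8, 22, 6: 2→(2−1)÷1=1=a, 19→(19−1)÷1=18=r, 8→(8−1)÷1=7=g, 22→(22−1)÷1=21=u, 6→(6−1)÷1=5=e.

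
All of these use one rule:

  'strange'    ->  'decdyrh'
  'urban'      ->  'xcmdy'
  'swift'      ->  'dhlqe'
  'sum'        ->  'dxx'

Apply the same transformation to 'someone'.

The shift depends on letter class: consonant s→d is +11, but vowel a→d is +3. Vowels shift forward by 3 and consonants shift forward by 11.
On someone: s(cons)+11=d, o(vowel)+3=r, m(cons)+11=x, e(vowel)+3=h, o(vowel)+3=r, n(cons)+11=y, e(vowel)+3=h.

drxhryh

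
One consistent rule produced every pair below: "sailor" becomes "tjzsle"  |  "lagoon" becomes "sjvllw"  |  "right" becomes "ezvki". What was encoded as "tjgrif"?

s(18)→t(19) and a(0)→j(9) fit y≡15x+9 (mod 26); the inverse of 15 mod 26 is 7. Each letter's alphabet position (a=0..z=25) is mapped through 15·x+9 mod 26 — an affine cipher.
Undoing it on tjgrif: t(19)→7·(19−9)≡18=s; j(9)→7·(9−9)≡0=a; g(6)→7·(6−9)≡5=f; r(17)→7·(17−9)≡4=e; i(8)→7·(8−9)≡19=t; f(5)→7·(5−9)≡24=y (all mod 26).

safety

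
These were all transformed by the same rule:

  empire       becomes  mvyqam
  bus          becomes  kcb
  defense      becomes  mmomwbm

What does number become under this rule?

wcvkma

The shift depends on letter class: consonant m→v is +9, but vowel e→m is +8. Vowels shift forward by 8 and consonants shift forward by 9.
On number: n(cons)+9=w, u(vowel)+8=c, m(cons)+9=v, b(cons)+9=k, e(vowel)+8=m, r(cons)+9=a.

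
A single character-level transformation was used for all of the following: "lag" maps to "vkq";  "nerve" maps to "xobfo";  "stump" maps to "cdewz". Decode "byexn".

round

Compare letters: l→v is +10, a→k is +10, g→q is +10 — a constant shift. This is a Caesar cipher with shift 10.
Reversing it on byexn: b−10=r, y−10=o, e−10=u, x−10=n, n−10=d.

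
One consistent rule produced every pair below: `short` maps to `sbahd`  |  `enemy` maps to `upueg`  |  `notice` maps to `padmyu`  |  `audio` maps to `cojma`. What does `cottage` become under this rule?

yaddcqu

s(18)→s(18) and h(7)→b(1) fit y≡11x+2 (mod 26); the inverse of 11 mod 26 is 19. This is an affine cipher: with a=0,…,z=25, each position x becomes (11x+2) mod 26.
On cottage: c(2)→11·2+2≡24=y; o(14)→11·14+2≡0=a; t(19)→11·19+2≡3=d; t(19)→11·19+2≡3=d; a(0)→11·0+2≡2=c; g(6)→11·6+2≡16=q; e(4)→11·4+2≡20=u (all mod 26).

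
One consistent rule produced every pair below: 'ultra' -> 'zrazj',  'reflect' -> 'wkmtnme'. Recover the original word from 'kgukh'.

In ultra: u→z is +5, l→r is +6, t→a is +7, r→z is +8 — the shift increases by 1 each position. Letter i (0-indexed) is shifted by i+5, so successive shifts are 5, 6, 7, ….
Decoding kgukh: k−5=f, g−6=a, u−7=n, k−8=c, h−9=y.

fancy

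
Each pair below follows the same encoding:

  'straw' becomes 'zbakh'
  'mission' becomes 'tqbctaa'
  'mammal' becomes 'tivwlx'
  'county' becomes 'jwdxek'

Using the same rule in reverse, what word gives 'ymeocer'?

reverse

Each letter shifts forward by (position + 7), i.e. 7, 8, 9, … — the shift grows by one for each successive letter.
Reversing it on ymeocer: y−7=r, m−8=e, e−9=v, o−10=e, c−11=r, e−12=s, r−13=e.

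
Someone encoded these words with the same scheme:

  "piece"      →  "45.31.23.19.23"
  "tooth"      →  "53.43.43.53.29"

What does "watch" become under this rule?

p(#16)→45 and i(#9)→31: differences scale by 2, so n = 2·pos + 13. Each letter becomes 2×(its alphabet position, a=1..z=26) + 13.
For watch: w=23→59, a=1→15, t=20→53, c=3→19, h=8→29.

59.15.53.19.29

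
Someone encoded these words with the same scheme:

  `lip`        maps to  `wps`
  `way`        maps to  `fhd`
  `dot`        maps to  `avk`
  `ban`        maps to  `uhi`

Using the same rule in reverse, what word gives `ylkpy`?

The word is reversed, then every letter is shifted forward by 7.
Decoding ylkpy: shift back: y−7=r, l−7=e, k−7=d, p−7=i, y−7=r → redir; then reverse → rider.

rider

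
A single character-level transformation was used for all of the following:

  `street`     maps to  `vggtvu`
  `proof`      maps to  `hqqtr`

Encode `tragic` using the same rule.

The output letters match the input read backwards, each shifted +2: street reversed is teerts. Read the word backwards and shift each letter +2.
For tragic: reverse → cigart; then shift: c+2=e, i+2=k, g+2=i, a+2=c, r+2=t, t+2=v.

ekictv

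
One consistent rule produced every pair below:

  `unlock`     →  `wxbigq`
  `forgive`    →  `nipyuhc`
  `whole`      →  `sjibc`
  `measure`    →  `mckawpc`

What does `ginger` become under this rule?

yuxycp

u(20)→w(22) and n(13)→x(23) fit y≡11x+10 (mod 26); the inverse of 11 mod 26 is 19. Each letter's alphabet position (a=0..z=25) is mapped through 11·x+10 mod 26 — an affine cipher.
Applying it to ginger: g(6)→11·6+10≡24=y; i(8)→11·8+10≡20=u; n(13)→11·13+10≡23=x; g(6)→11·6+10≡24=y; e(4)→11·4+10≡2=c; r(17)→11·17+10≡15=p (all mod 26).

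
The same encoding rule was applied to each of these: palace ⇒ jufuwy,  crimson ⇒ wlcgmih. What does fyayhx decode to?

Compare letters: p→j is +20, a→u is +20, l→f is +20 — a constant shift. This is a Caesar cipher with shift 20.
Reversing it on fyayhx: f−20=l, y−20=e, a−20=g, y−20=e, h−20=n, x−20=d.

legend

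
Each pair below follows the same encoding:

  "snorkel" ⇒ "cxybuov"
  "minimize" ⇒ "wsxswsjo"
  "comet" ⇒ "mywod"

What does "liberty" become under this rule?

vslobdi

It's a constant shift of +10 (ROT10).
Applying it to liberty: l+10=v, i+10=s, b+10=l, e+10=o, r+10=b, t+10=d, y+10=i.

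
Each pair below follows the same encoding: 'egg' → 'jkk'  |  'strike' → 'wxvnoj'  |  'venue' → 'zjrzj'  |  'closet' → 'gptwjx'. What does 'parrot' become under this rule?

The shift depends on letter class: consonant g→k is +4, but vowel e→j is +5. Vowels shift forward by 5 and consonants shift forward by 4.
Applying it to parrot: p(cons)+4=t, a(vowel)+5=f, r(cons)+4=v, r(cons)+4=v, o(vowel)+5=t, t(cons)+4=x.

tfvvtx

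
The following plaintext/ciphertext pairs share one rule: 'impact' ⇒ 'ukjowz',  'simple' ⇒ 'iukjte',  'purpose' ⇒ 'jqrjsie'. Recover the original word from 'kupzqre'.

mixture

i(8)→u(20) and m(12)→k(10) fit y≡17x+14 (mod 26); the inverse of 17 mod 26 is 23. This is an affine cipher: with a=0,…,z=25, each position x becomes (17x+14) mod 26.
Decoding kupzqre: k(10)→23·(10−14)≡12=m; u(20)→23·(20−14)≡8=i; p(15)→23·(15−14)≡23=x; z(25)→23·(25−14)≡19=t; q(16)→23·(16−14)≡20=u; r(17)→23·(17−14)≡17=r; e(4)→23·(4−14)≡4=e (all mod 26).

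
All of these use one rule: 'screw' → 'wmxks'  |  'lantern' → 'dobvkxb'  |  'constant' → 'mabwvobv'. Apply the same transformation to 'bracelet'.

s(18)→w(22) and c(2)→m(12) fit y≡25x+14 (mod 26); the inverse of 25 mod 26 is 25. This is an affine cipher: with a=0,…,z=25, each position x becomes (25x+14) mod 26.
On bracelet: b(1)→25·1+14≡13=n; r(17)→25·17+14≡23=x; a(0)→25·0+14≡14=o; c(2)→25·2+14≡12=m; e(4)→25·4+14≡10=k; l(11)→25·11+14≡3=d; e(4)→25·4+14≡10=k; t(19)→25·19+14≡21=v (all mod 26).

nxomkdkv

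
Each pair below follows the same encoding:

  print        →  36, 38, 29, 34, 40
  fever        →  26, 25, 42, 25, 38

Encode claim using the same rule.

23, 32, 21, 29, 33

Each letter is replaced by its alphabet position (a=1..z=26) + 20.
Applying it to claim: c=3→23, l=12→32, a=1→21, i=9→29, m=13→33.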